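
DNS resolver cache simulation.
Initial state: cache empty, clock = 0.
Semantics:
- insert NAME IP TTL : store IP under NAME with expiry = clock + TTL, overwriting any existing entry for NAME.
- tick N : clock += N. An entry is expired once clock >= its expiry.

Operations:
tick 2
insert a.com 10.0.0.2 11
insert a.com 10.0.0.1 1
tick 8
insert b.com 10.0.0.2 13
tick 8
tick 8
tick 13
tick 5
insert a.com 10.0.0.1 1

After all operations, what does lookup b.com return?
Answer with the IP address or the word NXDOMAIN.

Op 1: tick 2 -> clock=2.
Op 2: insert a.com -> 10.0.0.2 (expiry=2+11=13). clock=2
Op 3: insert a.com -> 10.0.0.1 (expiry=2+1=3). clock=2
Op 4: tick 8 -> clock=10. purged={a.com}
Op 5: insert b.com -> 10.0.0.2 (expiry=10+13=23). clock=10
Op 6: tick 8 -> clock=18.
Op 7: tick 8 -> clock=26. purged={b.com}
Op 8: tick 13 -> clock=39.
Op 9: tick 5 -> clock=44.
Op 10: insert a.com -> 10.0.0.1 (expiry=44+1=45). clock=44
lookup b.com: not in cache (expired or never inserted)

Answer: NXDOMAIN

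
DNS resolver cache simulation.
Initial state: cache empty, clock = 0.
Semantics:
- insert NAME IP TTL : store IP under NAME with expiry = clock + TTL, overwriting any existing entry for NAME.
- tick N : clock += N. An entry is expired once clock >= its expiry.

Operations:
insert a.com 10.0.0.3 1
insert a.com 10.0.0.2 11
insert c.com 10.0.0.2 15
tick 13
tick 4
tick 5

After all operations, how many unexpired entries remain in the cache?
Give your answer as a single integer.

Answer: 0

Derivation:
Op 1: insert a.com -> 10.0.0.3 (expiry=0+1=1). clock=0
Op 2: insert a.com -> 10.0.0.2 (expiry=0+11=11). clock=0
Op 3: insert c.com -> 10.0.0.2 (expiry=0+15=15). clock=0
Op 4: tick 13 -> clock=13. purged={a.com}
Op 5: tick 4 -> clock=17. purged={c.com}
Op 6: tick 5 -> clock=22.
Final cache (unexpired): {} -> size=0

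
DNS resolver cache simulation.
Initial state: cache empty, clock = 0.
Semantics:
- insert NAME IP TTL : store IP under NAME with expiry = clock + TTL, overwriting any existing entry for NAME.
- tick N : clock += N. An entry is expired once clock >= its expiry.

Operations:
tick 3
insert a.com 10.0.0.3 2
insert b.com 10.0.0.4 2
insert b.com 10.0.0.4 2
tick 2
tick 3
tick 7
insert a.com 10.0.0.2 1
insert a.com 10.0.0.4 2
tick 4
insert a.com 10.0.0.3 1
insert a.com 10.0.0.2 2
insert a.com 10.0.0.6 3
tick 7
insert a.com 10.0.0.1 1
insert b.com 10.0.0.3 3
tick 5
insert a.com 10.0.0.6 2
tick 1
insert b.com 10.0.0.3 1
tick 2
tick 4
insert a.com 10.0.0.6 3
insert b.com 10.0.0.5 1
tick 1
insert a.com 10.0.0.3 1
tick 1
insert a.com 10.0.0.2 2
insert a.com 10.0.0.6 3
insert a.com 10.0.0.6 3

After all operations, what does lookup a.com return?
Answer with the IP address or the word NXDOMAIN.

Op 1: tick 3 -> clock=3.
Op 2: insert a.com -> 10.0.0.3 (expiry=3+2=5). clock=3
Op 3: insert b.com -> 10.0.0.4 (expiry=3+2=5). clock=3
Op 4: insert b.com -> 10.0.0.4 (expiry=3+2=5). clock=3
Op 5: tick 2 -> clock=5. purged={a.com,b.com}
Op 6: tick 3 -> clock=8.
Op 7: tick 7 -> clock=15.
Op 8: insert a.com -> 10.0.0.2 (expiry=15+1=16). clock=15
Op 9: insert a.com -> 10.0.0.4 (expiry=15+2=17). clock=15
Op 10: tick 4 -> clock=19. purged={a.com}
Op 11: insert a.com -> 10.0.0.3 (expiry=19+1=20). clock=19
Op 12: insert a.com -> 10.0.0.2 (expiry=19+2=21). clock=19
Op 13: insert a.com -> 10.0.0.6 (expiry=19+3=22). clock=19
Op 14: tick 7 -> clock=26. purged={a.com}
Op 15: insert a.com -> 10.0.0.1 (expiry=26+1=27). clock=26
Op 16: insert b.com -> 10.0.0.3 (expiry=26+3=29). clock=26
Op 17: tick 5 -> clock=31. purged={a.com,b.com}
Op 18: insert a.com -> 10.0.0.6 (expiry=31+2=33). clock=31
Op 19: tick 1 -> clock=32.
Op 20: insert b.com -> 10.0.0.3 (expiry=32+1=33). clock=32
Op 21: tick 2 -> clock=34. purged={a.com,b.com}
Op 22: tick 4 -> clock=38.
Op 23: insert a.com -> 10.0.0.6 (expiry=38+3=41). clock=38
Op 24: insert b.com -> 10.0.0.5 (expiry=38+1=39). clock=38
Op 25: tick 1 -> clock=39. purged={b.com}
Op 26: insert a.com -> 10.0.0.3 (expiry=39+1=40). clock=39
Op 27: tick 1 -> clock=40. purged={a.com}
Op 28: insert a.com -> 10.0.0.2 (expiry=40+2=42). clock=40
Op 29: insert a.com -> 10.0.0.6 (expiry=40+3=43). clock=40
Op 30: insert a.com -> 10.0.0.6 (expiry=40+3=43). clock=40
lookup a.com: present, ip=10.0.0.6 expiry=43 > clock=40

Answer: 10.0.0.6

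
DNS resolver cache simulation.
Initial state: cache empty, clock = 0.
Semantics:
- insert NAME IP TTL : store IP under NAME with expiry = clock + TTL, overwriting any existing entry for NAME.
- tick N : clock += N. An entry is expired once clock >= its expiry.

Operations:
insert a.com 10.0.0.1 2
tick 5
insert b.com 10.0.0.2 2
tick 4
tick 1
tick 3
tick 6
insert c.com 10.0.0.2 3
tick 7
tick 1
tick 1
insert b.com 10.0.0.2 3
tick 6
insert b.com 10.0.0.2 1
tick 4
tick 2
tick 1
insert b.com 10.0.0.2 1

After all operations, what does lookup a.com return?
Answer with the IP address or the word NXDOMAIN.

Op 1: insert a.com -> 10.0.0.1 (expiry=0+2=2). clock=0
Op 2: tick 5 -> clock=5. purged={a.com}
Op 3: insert b.com -> 10.0.0.2 (expiry=5+2=7). clock=5
Op 4: tick 4 -> clock=9. purged={b.com}
Op 5: tick 1 -> clock=10.
Op 6: tick 3 -> clock=13.
Op 7: tick 6 -> clock=19.
Op 8: insert c.com -> 10.0.0.2 (expiry=19+3=22). clock=19
Op 9: tick 7 -> clock=26. purged={c.com}
Op 10: tick 1 -> clock=27.
Op 11: tick 1 -> clock=28.
Op 12: insert b.com -> 10.0.0.2 (expiry=28+3=31). clock=28
Op 13: tick 6 -> clock=34. purged={b.com}
Op 14: insert b.com -> 10.0.0.2 (expiry=34+1=35). clock=34
Op 15: tick 4 -> clock=38. purged={b.com}
Op 16: tick 2 -> clock=40.
Op 17: tick 1 -> clock=41.
Op 18: insert b.com -> 10.0.0.2 (expiry=41+1=42). clock=41
lookup a.com: not in cache (expired or never inserted)

Answer: NXDOMAIN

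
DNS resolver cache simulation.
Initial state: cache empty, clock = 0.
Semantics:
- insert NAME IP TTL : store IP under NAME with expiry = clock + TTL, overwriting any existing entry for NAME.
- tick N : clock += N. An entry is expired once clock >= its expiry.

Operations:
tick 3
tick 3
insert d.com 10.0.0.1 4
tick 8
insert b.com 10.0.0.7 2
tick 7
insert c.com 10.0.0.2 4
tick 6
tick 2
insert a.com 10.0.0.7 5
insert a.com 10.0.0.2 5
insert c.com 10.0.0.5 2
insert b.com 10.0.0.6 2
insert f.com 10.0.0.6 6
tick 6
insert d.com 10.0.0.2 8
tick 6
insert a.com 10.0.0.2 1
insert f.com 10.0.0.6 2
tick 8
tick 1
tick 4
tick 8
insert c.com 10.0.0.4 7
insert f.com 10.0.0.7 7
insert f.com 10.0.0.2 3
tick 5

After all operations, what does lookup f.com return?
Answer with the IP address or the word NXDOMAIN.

Answer: NXDOMAIN

Derivation:
Op 1: tick 3 -> clock=3.
Op 2: tick 3 -> clock=6.
Op 3: insert d.com -> 10.0.0.1 (expiry=6+4=10). clock=6
Op 4: tick 8 -> clock=14. purged={d.com}
Op 5: insert b.com -> 10.0.0.7 (expiry=14+2=16). clock=14
Op 6: tick 7 -> clock=21. purged={b.com}
Op 7: insert c.com -> 10.0.0.2 (expiry=21+4=25). clock=21
Op 8: tick 6 -> clock=27. purged={c.com}
Op 9: tick 2 -> clock=29.
Op 10: insert a.com -> 10.0.0.7 (expiry=29+5=34). clock=29
Op 11: insert a.com -> 10.0.0.2 (expiry=29+5=34). clock=29
Op 12: insert c.com -> 10.0.0.5 (expiry=29+2=31). clock=29
Op 13: insert b.com -> 10.0.0.6 (expiry=29+2=31). clock=29
Op 14: insert f.com -> 10.0.0.6 (expiry=29+6=35). clock=29
Op 15: tick 6 -> clock=35. purged={a.com,b.com,c.com,f.com}
Op 16: insert d.com -> 10.0.0.2 (expiry=35+8=43). clock=35
Op 17: tick 6 -> clock=41.
Op 18: insert a.com -> 10.0.0.2 (expiry=41+1=42). clock=41
Op 19: insert f.com -> 10.0.0.6 (expiry=41+2=43). clock=41
Op 20: tick 8 -> clock=49. purged={a.com,d.com,f.com}
Op 21: tick 1 -> clock=50.
Op 22: tick 4 -> clock=54.
Op 23: tick 8 -> clock=62.
Op 24: insert c.com -> 10.0.0.4 (expiry=62+7=69). clock=62
Op 25: insert f.com -> 10.0.0.7 (expiry=62+7=69). clock=62
Op 26: insert f.com -> 10.0.0.2 (expiry=62+3=65). clock=62
Op 27: tick 5 -> clock=67. purged={f.com}
lookup f.com: not in cache (expired or never inserted)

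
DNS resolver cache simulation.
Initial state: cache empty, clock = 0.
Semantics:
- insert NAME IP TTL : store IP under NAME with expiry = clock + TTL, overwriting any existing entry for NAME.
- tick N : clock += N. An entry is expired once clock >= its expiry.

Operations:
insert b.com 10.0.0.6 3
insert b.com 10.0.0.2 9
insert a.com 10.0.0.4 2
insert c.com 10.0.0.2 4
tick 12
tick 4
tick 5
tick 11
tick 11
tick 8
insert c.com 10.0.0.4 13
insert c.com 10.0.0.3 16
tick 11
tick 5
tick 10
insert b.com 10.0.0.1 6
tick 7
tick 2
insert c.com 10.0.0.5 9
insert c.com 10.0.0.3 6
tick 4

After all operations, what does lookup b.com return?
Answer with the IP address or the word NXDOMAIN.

Op 1: insert b.com -> 10.0.0.6 (expiry=0+3=3). clock=0
Op 2: insert b.com -> 10.0.0.2 (expiry=0+9=9). clock=0
Op 3: insert a.com -> 10.0.0.4 (expiry=0+2=2). clock=0
Op 4: insert c.com -> 10.0.0.2 (expiry=0+4=4). clock=0
Op 5: tick 12 -> clock=12. purged={a.com,b.com,c.com}
Op 6: tick 4 -> clock=16.
Op 7: tick 5 -> clock=21.
Op 8: tick 11 -> clock=32.
Op 9: tick 11 -> clock=43.
Op 10: tick 8 -> clock=51.
Op 11: insert c.com -> 10.0.0.4 (expiry=51+13=64). clock=51
Op 12: insert c.com -> 10.0.0.3 (expiry=51+16=67). clock=51
Op 13: tick 11 -> clock=62.
Op 14: tick 5 -> clock=67. purged={c.com}
Op 15: tick 10 -> clock=77.
Op 16: insert b.com -> 10.0.0.1 (expiry=77+6=83). clock=77
Op 17: tick 7 -> clock=84. purged={b.com}
Op 18: tick 2 -> clock=86.
Op 19: insert c.com -> 10.0.0.5 (expiry=86+9=95). clock=86
Op 20: insert c.com -> 10.0.0.3 (expiry=86+6=92). clock=86
Op 21: tick 4 -> clock=90.
lookup b.com: not in cache (expired or never inserted)

Answer: NXDOMAIN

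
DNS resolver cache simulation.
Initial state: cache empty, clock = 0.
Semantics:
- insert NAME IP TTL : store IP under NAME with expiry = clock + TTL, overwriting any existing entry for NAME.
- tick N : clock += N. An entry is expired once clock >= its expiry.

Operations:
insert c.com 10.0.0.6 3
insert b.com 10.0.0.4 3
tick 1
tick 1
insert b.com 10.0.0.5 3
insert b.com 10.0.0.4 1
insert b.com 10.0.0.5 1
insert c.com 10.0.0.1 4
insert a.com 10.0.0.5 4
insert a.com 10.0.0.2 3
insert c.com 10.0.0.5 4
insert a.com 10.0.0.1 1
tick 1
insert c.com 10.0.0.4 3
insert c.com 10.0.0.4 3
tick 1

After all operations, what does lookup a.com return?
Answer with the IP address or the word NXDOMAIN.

Answer: NXDOMAIN

Derivation:
Op 1: insert c.com -> 10.0.0.6 (expiry=0+3=3). clock=0
Op 2: insert b.com -> 10.0.0.4 (expiry=0+3=3). clock=0
Op 3: tick 1 -> clock=1.
Op 4: tick 1 -> clock=2.
Op 5: insert b.com -> 10.0.0.5 (expiry=2+3=5). clock=2
Op 6: insert b.com -> 10.0.0.4 (expiry=2+1=3). clock=2
Op 7: insert b.com -> 10.0.0.5 (expiry=2+1=3). clock=2
Op 8: insert c.com -> 10.0.0.1 (expiry=2+4=6). clock=2
Op 9: insert a.com -> 10.0.0.5 (expiry=2+4=6). clock=2
Op 10: insert a.com -> 10.0.0.2 (expiry=2+3=5). clock=2
Op 11: insert c.com -> 10.0.0.5 (expiry=2+4=6). clock=2
Op 12: insert a.com -> 10.0.0.1 (expiry=2+1=3). clock=2
Op 13: tick 1 -> clock=3. purged={a.com,b.com}
Op 14: insert c.com -> 10.0.0.4 (expiry=3+3=6). clock=3
Op 15: insert c.com -> 10.0.0.4 (expiry=3+3=6). clock=3
Op 16: tick 1 -> clock=4.
lookup a.com: not in cache (expired or never inserted)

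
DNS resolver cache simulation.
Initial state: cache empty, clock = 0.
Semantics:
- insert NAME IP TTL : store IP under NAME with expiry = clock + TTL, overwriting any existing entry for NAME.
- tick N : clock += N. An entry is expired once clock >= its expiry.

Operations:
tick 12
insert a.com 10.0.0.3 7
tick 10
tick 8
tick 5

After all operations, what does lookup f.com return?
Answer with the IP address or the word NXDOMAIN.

Op 1: tick 12 -> clock=12.
Op 2: insert a.com -> 10.0.0.3 (expiry=12+7=19). clock=12
Op 3: tick 10 -> clock=22. purged={a.com}
Op 4: tick 8 -> clock=30.
Op 5: tick 5 -> clock=35.
lookup f.com: not in cache (expired or never inserted)

Answer: NXDOMAIN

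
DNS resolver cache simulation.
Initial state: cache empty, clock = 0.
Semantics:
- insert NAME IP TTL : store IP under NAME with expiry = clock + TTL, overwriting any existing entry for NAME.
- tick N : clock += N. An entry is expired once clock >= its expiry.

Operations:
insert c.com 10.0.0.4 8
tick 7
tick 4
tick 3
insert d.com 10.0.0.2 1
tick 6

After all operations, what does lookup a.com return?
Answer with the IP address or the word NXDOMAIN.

Answer: NXDOMAIN

Derivation:
Op 1: insert c.com -> 10.0.0.4 (expiry=0+8=8). clock=0
Op 2: tick 7 -> clock=7.
Op 3: tick 4 -> clock=11. purged={c.com}
Op 4: tick 3 -> clock=14.
Op 5: insert d.com -> 10.0.0.2 (expiry=14+1=15). clock=14
Op 6: tick 6 -> clock=20. purged={d.com}
lookup a.com: not in cache (expired or never inserted)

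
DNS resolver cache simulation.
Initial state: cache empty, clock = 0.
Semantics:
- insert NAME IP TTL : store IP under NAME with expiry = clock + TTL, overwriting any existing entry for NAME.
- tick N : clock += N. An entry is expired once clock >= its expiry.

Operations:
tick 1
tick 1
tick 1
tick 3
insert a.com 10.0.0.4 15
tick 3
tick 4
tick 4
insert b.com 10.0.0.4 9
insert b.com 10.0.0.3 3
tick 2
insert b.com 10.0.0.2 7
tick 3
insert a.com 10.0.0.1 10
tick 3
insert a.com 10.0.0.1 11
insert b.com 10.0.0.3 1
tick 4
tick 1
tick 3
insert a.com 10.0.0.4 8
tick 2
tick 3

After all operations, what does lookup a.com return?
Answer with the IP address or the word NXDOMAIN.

Answer: 10.0.0.4

Derivation:
Op 1: tick 1 -> clock=1.
Op 2: tick 1 -> clock=2.
Op 3: tick 1 -> clock=3.
Op 4: tick 3 -> clock=6.
Op 5: insert a.com -> 10.0.0.4 (expiry=6+15=21). clock=6
Op 6: tick 3 -> clock=9.
Op 7: tick 4 -> clock=13.
Op 8: tick 4 -> clock=17.
Op 9: insert b.com -> 10.0.0.4 (expiry=17+9=26). clock=17
Op 10: insert b.com -> 10.0.0.3 (expiry=17+3=20). clock=17
Op 11: tick 2 -> clock=19.
Op 12: insert b.com -> 10.0.0.2 (expiry=19+7=26). clock=19
Op 13: tick 3 -> clock=22. purged={a.com}
Op 14: insert a.com -> 10.0.0.1 (expiry=22+10=32). clock=22
Op 15: tick 3 -> clock=25.
Op 16: insert a.com -> 10.0.0.1 (expiry=25+11=36). clock=25
Op 17: insert b.com -> 10.0.0.3 (expiry=25+1=26). clock=25
Op 18: tick 4 -> clock=29. purged={b.com}
Op 19: tick 1 -> clock=30.
Op 20: tick 3 -> clock=33.
Op 21: insert a.com -> 10.0.0.4 (expiry=33+8=41). clock=33
Op 22: tick 2 -> clock=35.
Op 23: tick 3 -> clock=38.
lookup a.com: present, ip=10.0.0.4 expiry=41 > clock=38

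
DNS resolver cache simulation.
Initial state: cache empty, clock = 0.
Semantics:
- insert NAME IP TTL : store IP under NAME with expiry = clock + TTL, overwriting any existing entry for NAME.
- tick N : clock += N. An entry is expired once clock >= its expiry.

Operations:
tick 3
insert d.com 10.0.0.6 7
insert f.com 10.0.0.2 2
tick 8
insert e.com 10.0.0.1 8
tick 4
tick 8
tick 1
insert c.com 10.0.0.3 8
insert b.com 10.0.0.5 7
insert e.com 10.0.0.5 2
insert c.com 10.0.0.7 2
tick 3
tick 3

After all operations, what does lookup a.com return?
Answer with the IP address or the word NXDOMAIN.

Op 1: tick 3 -> clock=3.
Op 2: insert d.com -> 10.0.0.6 (expiry=3+7=10). clock=3
Op 3: insert f.com -> 10.0.0.2 (expiry=3+2=5). clock=3
Op 4: tick 8 -> clock=11. purged={d.com,f.com}
Op 5: insert e.com -> 10.0.0.1 (expiry=11+8=19). clock=11
Op 6: tick 4 -> clock=15.
Op 7: tick 8 -> clock=23. purged={e.com}
Op 8: tick 1 -> clock=24.
Op 9: insert c.com -> 10.0.0.3 (expiry=24+8=32). clock=24
Op 10: insert b.com -> 10.0.0.5 (expiry=24+7=31). clock=24
Op 11: insert e.com -> 10.0.0.5 (expiry=24+2=26). clock=24
Op 12: insert c.com -> 10.0.0.7 (expiry=24+2=26). clock=24
Op 13: tick 3 -> clock=27. purged={c.com,e.com}
Op 14: tick 3 -> clock=30.
lookup a.com: not in cache (expired or never inserted)

Answer: NXDOMAIN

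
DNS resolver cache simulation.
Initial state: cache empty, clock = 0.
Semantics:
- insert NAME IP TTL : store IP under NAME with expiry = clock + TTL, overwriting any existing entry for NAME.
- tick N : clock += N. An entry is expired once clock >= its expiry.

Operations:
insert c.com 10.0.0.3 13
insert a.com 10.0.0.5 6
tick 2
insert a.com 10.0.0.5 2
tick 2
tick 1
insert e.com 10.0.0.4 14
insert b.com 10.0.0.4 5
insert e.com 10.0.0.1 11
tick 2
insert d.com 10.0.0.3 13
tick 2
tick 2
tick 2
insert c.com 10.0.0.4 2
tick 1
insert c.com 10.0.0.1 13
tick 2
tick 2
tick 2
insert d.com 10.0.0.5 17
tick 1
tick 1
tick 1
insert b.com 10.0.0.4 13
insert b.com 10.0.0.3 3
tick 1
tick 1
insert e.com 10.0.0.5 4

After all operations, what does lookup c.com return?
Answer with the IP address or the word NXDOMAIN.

Answer: 10.0.0.1

Derivation:
Op 1: insert c.com -> 10.0.0.3 (expiry=0+13=13). clock=0
Op 2: insert a.com -> 10.0.0.5 (expiry=0+6=6). clock=0
Op 3: tick 2 -> clock=2.
Op 4: insert a.com -> 10.0.0.5 (expiry=2+2=4). clock=2
Op 5: tick 2 -> clock=4. purged={a.com}
Op 6: tick 1 -> clock=5.
Op 7: insert e.com -> 10.0.0.4 (expiry=5+14=19). clock=5
Op 8: insert b.com -> 10.0.0.4 (expiry=5+5=10). clock=5
Op 9: insert e.com -> 10.0.0.1 (expiry=5+11=16). clock=5
Op 10: tick 2 -> clock=7.
Op 11: insert d.com -> 10.0.0.3 (expiry=7+13=20). clock=7
Op 12: tick 2 -> clock=9.
Op 13: tick 2 -> clock=11. purged={b.com}
Op 14: tick 2 -> clock=13. purged={c.com}
Op 15: insert c.com -> 10.0.0.4 (expiry=13+2=15). clock=13
Op 16: tick 1 -> clock=14.
Op 17: insert c.com -> 10.0.0.1 (expiry=14+13=27). clock=14
Op 18: tick 2 -> clock=16. purged={e.com}
Op 19: tick 2 -> clock=18.
Op 20: tick 2 -> clock=20. purged={d.com}
Op 21: insert d.com -> 10.0.0.5 (expiry=20+17=37). clock=20
Op 22: tick 1 -> clock=21.
Op 23: tick 1 -> clock=22.
Op 24: tick 1 -> clock=23.
Op 25: insert b.com -> 10.0.0.4 (expiry=23+13=36). clock=23
Op 26: insert b.com -> 10.0.0.3 (expiry=23+3=26). clock=23
Op 27: tick 1 -> clock=24.
Op 28: tick 1 -> clock=25.
Op 29: insert e.com -> 10.0.0.5 (expiry=25+4=29). clock=25
lookup c.com: present, ip=10.0.0.1 expiry=27 > clock=25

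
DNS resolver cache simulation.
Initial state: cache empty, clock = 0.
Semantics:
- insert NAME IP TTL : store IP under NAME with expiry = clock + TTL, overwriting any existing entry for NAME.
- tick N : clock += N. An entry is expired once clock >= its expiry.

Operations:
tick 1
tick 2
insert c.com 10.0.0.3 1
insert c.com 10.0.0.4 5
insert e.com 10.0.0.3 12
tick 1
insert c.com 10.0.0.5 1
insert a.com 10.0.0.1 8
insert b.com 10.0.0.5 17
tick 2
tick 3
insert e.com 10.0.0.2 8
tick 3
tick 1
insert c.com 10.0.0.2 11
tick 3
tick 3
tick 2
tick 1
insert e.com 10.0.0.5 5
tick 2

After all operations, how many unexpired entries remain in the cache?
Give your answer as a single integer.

Op 1: tick 1 -> clock=1.
Op 2: tick 2 -> clock=3.
Op 3: insert c.com -> 10.0.0.3 (expiry=3+1=4). clock=3
Op 4: insert c.com -> 10.0.0.4 (expiry=3+5=8). clock=3
Op 5: insert e.com -> 10.0.0.3 (expiry=3+12=15). clock=3
Op 6: tick 1 -> clock=4.
Op 7: insert c.com -> 10.0.0.5 (expiry=4+1=5). clock=4
Op 8: insert a.com -> 10.0.0.1 (expiry=4+8=12). clock=4
Op 9: insert b.com -> 10.0.0.5 (expiry=4+17=21). clock=4
Op 10: tick 2 -> clock=6. purged={c.com}
Op 11: tick 3 -> clock=9.
Op 12: insert e.com -> 10.0.0.2 (expiry=9+8=17). clock=9
Op 13: tick 3 -> clock=12. purged={a.com}
Op 14: tick 1 -> clock=13.
Op 15: insert c.com -> 10.0.0.2 (expiry=13+11=24). clock=13
Op 16: tick 3 -> clock=16.
Op 17: tick 3 -> clock=19. purged={e.com}
Op 18: tick 2 -> clock=21. purged={b.com}
Op 19: tick 1 -> clock=22.
Op 20: insert e.com -> 10.0.0.5 (expiry=22+5=27). clock=22
Op 21: tick 2 -> clock=24. purged={c.com}
Final cache (unexpired): {e.com} -> size=1

Answer: 1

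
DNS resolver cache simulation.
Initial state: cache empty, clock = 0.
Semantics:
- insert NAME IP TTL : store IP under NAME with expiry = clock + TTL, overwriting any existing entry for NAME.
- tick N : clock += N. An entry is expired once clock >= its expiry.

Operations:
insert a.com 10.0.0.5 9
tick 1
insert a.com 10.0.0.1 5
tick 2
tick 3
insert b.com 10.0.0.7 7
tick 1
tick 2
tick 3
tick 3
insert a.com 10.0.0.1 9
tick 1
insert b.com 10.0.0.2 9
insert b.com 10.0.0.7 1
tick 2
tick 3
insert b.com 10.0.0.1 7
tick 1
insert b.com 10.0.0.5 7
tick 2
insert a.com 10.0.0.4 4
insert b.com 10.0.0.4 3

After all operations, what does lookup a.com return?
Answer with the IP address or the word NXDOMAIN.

Answer: 10.0.0.4

Derivation:
Op 1: insert a.com -> 10.0.0.5 (expiry=0+9=9). clock=0
Op 2: tick 1 -> clock=1.
Op 3: insert a.com -> 10.0.0.1 (expiry=1+5=6). clock=1
Op 4: tick 2 -> clock=3.
Op 5: tick 3 -> clock=6. purged={a.com}
Op 6: insert b.com -> 10.0.0.7 (expiry=6+7=13). clock=6
Op 7: tick 1 -> clock=7.
Op 8: tick 2 -> clock=9.
Op 9: tick 3 -> clock=12.
Op 10: tick 3 -> clock=15. purged={b.com}
Op 11: insert a.com -> 10.0.0.1 (expiry=15+9=24). clock=15
Op 12: tick 1 -> clock=16.
Op 13: insert b.com -> 10.0.0.2 (expiry=16+9=25). clock=16
Op 14: insert b.com -> 10.0.0.7 (expiry=16+1=17). clock=16
Op 15: tick 2 -> clock=18. purged={b.com}
Op 16: tick 3 -> clock=21.
Op 17: insert b.com -> 10.0.0.1 (expiry=21+7=28). clock=21
Op 18: tick 1 -> clock=22.
Op 19: insert b.com -> 10.0.0.5 (expiry=22+7=29). clock=22
Op 20: tick 2 -> clock=24. purged={a.com}
Op 21: insert a.com -> 10.0.0.4 (expiry=24+4=28). clock=24
Op 22: insert b.com -> 10.0.0.4 (expiry=24+3=27). clock=24
lookup a.com: present, ip=10.0.0.4 expiry=28 > clock=24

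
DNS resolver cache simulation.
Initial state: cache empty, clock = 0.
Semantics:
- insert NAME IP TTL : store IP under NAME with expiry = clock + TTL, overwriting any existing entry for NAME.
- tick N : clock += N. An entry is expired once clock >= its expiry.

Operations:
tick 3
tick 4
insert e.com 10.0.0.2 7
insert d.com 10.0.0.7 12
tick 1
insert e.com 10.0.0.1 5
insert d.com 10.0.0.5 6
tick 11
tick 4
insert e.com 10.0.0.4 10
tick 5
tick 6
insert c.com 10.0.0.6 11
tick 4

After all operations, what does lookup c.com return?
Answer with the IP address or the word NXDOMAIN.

Answer: 10.0.0.6

Derivation:
Op 1: tick 3 -> clock=3.
Op 2: tick 4 -> clock=7.
Op 3: insert e.com -> 10.0.0.2 (expiry=7+7=14). clock=7
Op 4: insert d.com -> 10.0.0.7 (expiry=7+12=19). clock=7
Op 5: tick 1 -> clock=8.
Op 6: insert e.com -> 10.0.0.1 (expiry=8+5=13). clock=8
Op 7: insert d.com -> 10.0.0.5 (expiry=8+6=14). clock=8
Op 8: tick 11 -> clock=19. purged={d.com,e.com}
Op 9: tick 4 -> clock=23.
Op 10: insert e.com -> 10.0.0.4 (expiry=23+10=33). clock=23
Op 11: tick 5 -> clock=28.
Op 12: tick 6 -> clock=34. purged={e.com}
Op 13: insert c.com -> 10.0.0.6 (expiry=34+11=45). clock=34
Op 14: tick 4 -> clock=38.
lookup c.com: present, ip=10.0.0.6 expiry=45 > clock=38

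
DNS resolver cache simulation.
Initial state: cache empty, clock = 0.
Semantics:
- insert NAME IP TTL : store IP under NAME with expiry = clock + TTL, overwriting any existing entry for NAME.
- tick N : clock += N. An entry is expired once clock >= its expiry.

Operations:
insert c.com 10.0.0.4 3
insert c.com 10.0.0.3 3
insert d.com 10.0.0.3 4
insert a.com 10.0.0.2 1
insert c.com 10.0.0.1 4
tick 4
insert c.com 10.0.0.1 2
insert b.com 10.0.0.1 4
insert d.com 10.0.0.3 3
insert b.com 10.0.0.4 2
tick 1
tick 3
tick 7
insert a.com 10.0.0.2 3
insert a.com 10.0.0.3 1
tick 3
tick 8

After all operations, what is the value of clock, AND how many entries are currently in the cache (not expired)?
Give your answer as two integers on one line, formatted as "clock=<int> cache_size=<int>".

Answer: clock=26 cache_size=0

Derivation:
Op 1: insert c.com -> 10.0.0.4 (expiry=0+3=3). clock=0
Op 2: insert c.com -> 10.0.0.3 (expiry=0+3=3). clock=0
Op 3: insert d.com -> 10.0.0.3 (expiry=0+4=4). clock=0
Op 4: insert a.com -> 10.0.0.2 (expiry=0+1=1). clock=0
Op 5: insert c.com -> 10.0.0.1 (expiry=0+4=4). clock=0
Op 6: tick 4 -> clock=4. purged={a.com,c.com,d.com}
Op 7: insert c.com -> 10.0.0.1 (expiry=4+2=6). clock=4
Op 8: insert b.com -> 10.0.0.1 (expiry=4+4=8). clock=4
Op 9: insert d.com -> 10.0.0.3 (expiry=4+3=7). clock=4
Op 10: insert b.com -> 10.0.0.4 (expiry=4+2=6). clock=4
Op 11: tick 1 -> clock=5.
Op 12: tick 3 -> clock=8. purged={b.com,c.com,d.com}
Op 13: tick 7 -> clock=15.
Op 14: insert a.com -> 10.0.0.2 (expiry=15+3=18). clock=15
Op 15: insert a.com -> 10.0.0.3 (expiry=15+1=16). clock=15
Op 16: tick 3 -> clock=18. purged={a.com}
Op 17: tick 8 -> clock=26.
Final clock = 26
Final cache (unexpired): {} -> size=0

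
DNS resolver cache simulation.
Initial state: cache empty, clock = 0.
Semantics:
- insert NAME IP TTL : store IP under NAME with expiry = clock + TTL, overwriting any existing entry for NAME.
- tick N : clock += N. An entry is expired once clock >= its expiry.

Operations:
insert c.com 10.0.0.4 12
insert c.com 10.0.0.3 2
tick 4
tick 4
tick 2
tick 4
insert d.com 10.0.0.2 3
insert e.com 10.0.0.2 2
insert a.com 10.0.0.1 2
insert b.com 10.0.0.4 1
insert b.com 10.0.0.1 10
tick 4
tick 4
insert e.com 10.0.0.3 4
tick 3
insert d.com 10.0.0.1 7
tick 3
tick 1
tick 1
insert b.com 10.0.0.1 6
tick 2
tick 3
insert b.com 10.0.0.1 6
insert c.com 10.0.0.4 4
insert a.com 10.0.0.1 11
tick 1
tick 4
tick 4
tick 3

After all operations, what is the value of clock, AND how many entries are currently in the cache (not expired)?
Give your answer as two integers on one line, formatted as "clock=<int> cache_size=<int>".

Answer: clock=47 cache_size=0

Derivation:
Op 1: insert c.com -> 10.0.0.4 (expiry=0+12=12). clock=0
Op 2: insert c.com -> 10.0.0.3 (expiry=0+2=2). clock=0
Op 3: tick 4 -> clock=4. purged={c.com}
Op 4: tick 4 -> clock=8.
Op 5: tick 2 -> clock=10.
Op 6: tick 4 -> clock=14.
Op 7: insert d.com -> 10.0.0.2 (expiry=14+3=17). clock=14
Op 8: insert e.com -> 10.0.0.2 (expiry=14+2=16). clock=14
Op 9: insert a.com -> 10.0.0.1 (expiry=14+2=16). clock=14
Op 10: insert b.com -> 10.0.0.4 (expiry=14+1=15). clock=14
Op 11: insert b.com -> 10.0.0.1 (expiry=14+10=24). clock=14
Op 12: tick 4 -> clock=18. purged={a.com,d.com,e.com}
Op 13: tick 4 -> clock=22.
Op 14: insert e.com -> 10.0.0.3 (expiry=22+4=26). clock=22
Op 15: tick 3 -> clock=25. purged={b.com}
Op 16: insert d.com -> 10.0.0.1 (expiry=25+7=32). clock=25
Op 17: tick 3 -> clock=28. purged={e.com}
Op 18: tick 1 -> clock=29.
Op 19: tick 1 -> clock=30.
Op 20: insert b.com -> 10.0.0.1 (expiry=30+6=36). clock=30
Op 21: tick 2 -> clock=32. purged={d.com}
Op 22: tick 3 -> clock=35.
Op 23: insert b.com -> 10.0.0.1 (expiry=35+6=41). clock=35
Op 24: insert c.com -> 10.0.0.4 (expiry=35+4=39). clock=35
Op 25: insert a.com -> 10.0.0.1 (expiry=35+11=46). clock=35
Op 26: tick 1 -> clock=36.
Op 27: tick 4 -> clock=40. purged={c.com}
Op 28: tick 4 -> clock=44. purged={b.com}
Op 29: tick 3 -> clock=47. purged={a.com}
Final clock = 47
Final cache (unexpired): {} -> size=0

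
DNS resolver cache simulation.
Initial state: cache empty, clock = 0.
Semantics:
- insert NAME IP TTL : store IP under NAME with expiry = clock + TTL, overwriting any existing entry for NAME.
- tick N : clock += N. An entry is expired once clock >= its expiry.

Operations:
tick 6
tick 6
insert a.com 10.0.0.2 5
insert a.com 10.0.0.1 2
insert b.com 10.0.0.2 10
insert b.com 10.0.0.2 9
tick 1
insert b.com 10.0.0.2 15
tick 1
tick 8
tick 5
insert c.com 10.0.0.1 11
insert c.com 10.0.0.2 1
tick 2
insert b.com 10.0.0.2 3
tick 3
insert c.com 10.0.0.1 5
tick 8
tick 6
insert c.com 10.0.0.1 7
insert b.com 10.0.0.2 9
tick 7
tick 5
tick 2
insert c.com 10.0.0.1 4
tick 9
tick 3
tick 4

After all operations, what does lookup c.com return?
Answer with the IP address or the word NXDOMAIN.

Answer: NXDOMAIN

Derivation:
Op 1: tick 6 -> clock=6.
Op 2: tick 6 -> clock=12.
Op 3: insert a.com -> 10.0.0.2 (expiry=12+5=17). clock=12
Op 4: insert a.com -> 10.0.0.1 (expiry=12+2=14). clock=12
Op 5: insert b.com -> 10.0.0.2 (expiry=12+10=22). clock=12
Op 6: insert b.com -> 10.0.0.2 (expiry=12+9=21). clock=12
Op 7: tick 1 -> clock=13.
Op 8: insert b.com -> 10.0.0.2 (expiry=13+15=28). clock=13
Op 9: tick 1 -> clock=14. purged={a.com}
Op 10: tick 8 -> clock=22.
Op 11: tick 5 -> clock=27.
Op 12: insert c.com -> 10.0.0.1 (expiry=27+11=38). clock=27
Op 13: insert c.com -> 10.0.0.2 (expiry=27+1=28). clock=27
Op 14: tick 2 -> clock=29. purged={b.com,c.com}
Op 15: insert b.com -> 10.0.0.2 (expiry=29+3=32). clock=29
Op 16: tick 3 -> clock=32. purged={b.com}
Op 17: insert c.com -> 10.0.0.1 (expiry=32+5=37). clock=32
Op 18: tick 8 -> clock=40. purged={c.com}
Op 19: tick 6 -> clock=46.
Op 20: insert c.com -> 10.0.0.1 (expiry=46+7=53). clock=46
Op 21: insert b.com -> 10.0.0.2 (expiry=46+9=55). clock=46
Op 22: tick 7 -> clock=53. purged={c.com}
Op 23: tick 5 -> clock=58. purged={b.com}
Op 24: tick 2 -> clock=60.
Op 25: insert c.com -> 10.0.0.1 (expiry=60+4=64). clock=60
Op 26: tick 9 -> clock=69. purged={c.com}
Op 27: tick 3 -> clock=72.
Op 28: tick 4 -> clock=76.
lookup c.com: not in cache (expired or never inserted)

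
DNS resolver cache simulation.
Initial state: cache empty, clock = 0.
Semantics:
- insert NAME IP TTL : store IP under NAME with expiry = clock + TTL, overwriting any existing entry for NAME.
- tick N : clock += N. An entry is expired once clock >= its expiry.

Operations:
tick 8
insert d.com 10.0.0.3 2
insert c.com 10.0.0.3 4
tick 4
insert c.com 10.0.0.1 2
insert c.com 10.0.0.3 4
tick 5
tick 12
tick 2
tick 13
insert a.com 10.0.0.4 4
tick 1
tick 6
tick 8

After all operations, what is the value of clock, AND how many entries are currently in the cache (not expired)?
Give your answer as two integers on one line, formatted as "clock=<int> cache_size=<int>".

Answer: clock=59 cache_size=0

Derivation:
Op 1: tick 8 -> clock=8.
Op 2: insert d.com -> 10.0.0.3 (expiry=8+2=10). clock=8
Op 3: insert c.com -> 10.0.0.3 (expiry=8+4=12). clock=8
Op 4: tick 4 -> clock=12. purged={c.com,d.com}
Op 5: insert c.com -> 10.0.0.1 (expiry=12+2=14). clock=12
Op 6: insert c.com -> 10.0.0.3 (expiry=12+4=16). clock=12
Op 7: tick 5 -> clock=17. purged={c.com}
Op 8: tick 12 -> clock=29.
Op 9: tick 2 -> clock=31.
Op 10: tick 13 -> clock=44.
Op 11: insert a.com -> 10.0.0.4 (expiry=44+4=48). clock=44
Op 12: tick 1 -> clock=45.
Op 13: tick 6 -> clock=51. purged={a.com}
Op 14: tick 8 -> clock=59.
Final clock = 59
Final cache (unexpired): {} -> size=0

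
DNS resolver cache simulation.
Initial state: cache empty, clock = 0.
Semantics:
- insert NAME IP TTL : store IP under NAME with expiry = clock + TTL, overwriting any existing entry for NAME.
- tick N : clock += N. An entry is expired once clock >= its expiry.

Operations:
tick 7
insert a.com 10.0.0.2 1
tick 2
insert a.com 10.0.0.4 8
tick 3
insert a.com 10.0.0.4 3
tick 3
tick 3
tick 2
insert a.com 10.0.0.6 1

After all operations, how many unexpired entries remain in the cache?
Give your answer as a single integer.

Op 1: tick 7 -> clock=7.
Op 2: insert a.com -> 10.0.0.2 (expiry=7+1=8). clock=7
Op 3: tick 2 -> clock=9. purged={a.com}
Op 4: insert a.com -> 10.0.0.4 (expiry=9+8=17). clock=9
Op 5: tick 3 -> clock=12.
Op 6: insert a.com -> 10.0.0.4 (expiry=12+3=15). clock=12
Op 7: tick 3 -> clock=15. purged={a.com}
Op 8: tick 3 -> clock=18.
Op 9: tick 2 -> clock=20.
Op 10: insert a.com -> 10.0.0.6 (expiry=20+1=21). clock=20
Final cache (unexpired): {a.com} -> size=1

Answer: 1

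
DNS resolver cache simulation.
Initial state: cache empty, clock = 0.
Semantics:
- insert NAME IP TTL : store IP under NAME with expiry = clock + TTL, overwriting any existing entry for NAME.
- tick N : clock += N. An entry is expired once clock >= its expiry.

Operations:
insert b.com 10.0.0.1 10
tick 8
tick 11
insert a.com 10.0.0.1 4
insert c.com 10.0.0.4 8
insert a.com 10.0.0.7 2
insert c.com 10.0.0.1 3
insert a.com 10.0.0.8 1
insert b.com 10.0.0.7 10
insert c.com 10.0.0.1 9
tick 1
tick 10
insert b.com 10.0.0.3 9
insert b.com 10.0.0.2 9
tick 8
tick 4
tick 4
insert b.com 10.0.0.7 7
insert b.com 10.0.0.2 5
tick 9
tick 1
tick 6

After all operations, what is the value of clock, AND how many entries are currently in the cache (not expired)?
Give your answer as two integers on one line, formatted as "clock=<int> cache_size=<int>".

Answer: clock=62 cache_size=0

Derivation:
Op 1: insert b.com -> 10.0.0.1 (expiry=0+10=10). clock=0
Op 2: tick 8 -> clock=8.
Op 3: tick 11 -> clock=19. purged={b.com}
Op 4: insert a.com -> 10.0.0.1 (expiry=19+4=23). clock=19
Op 5: insert c.com -> 10.0.0.4 (expiry=19+8=27). clock=19
Op 6: insert a.com -> 10.0.0.7 (expiry=19+2=21). clock=19
Op 7: insert c.com -> 10.0.0.1 (expiry=19+3=22). clock=19
Op 8: insert a.com -> 10.0.0.8 (expiry=19+1=20). clock=19
Op 9: insert b.com -> 10.0.0.7 (expiry=19+10=29). clock=19
Op 10: insert c.com -> 10.0.0.1 (expiry=19+9=28). clock=19
Op 11: tick 1 -> clock=20. purged={a.com}
Op 12: tick 10 -> clock=30. purged={b.com,c.com}
Op 13: insert b.com -> 10.0.0.3 (expiry=30+9=39). clock=30
Op 14: insert b.com -> 10.0.0.2 (expiry=30+9=39). clock=30
Op 15: tick 8 -> clock=38.
Op 16: tick 4 -> clock=42. purged={b.com}
Op 17: tick 4 -> clock=46.
Op 18: insert b.com -> 10.0.0.7 (expiry=46+7=53). clock=46
Op 19: insert b.com -> 10.0.0.2 (expiry=46+5=51). clock=46
Op 20: tick 9 -> clock=55. purged={b.com}
Op 21: tick 1 -> clock=56.
Op 22: tick 6 -> clock=62.
Final clock = 62
Final cache (unexpired): {} -> size=0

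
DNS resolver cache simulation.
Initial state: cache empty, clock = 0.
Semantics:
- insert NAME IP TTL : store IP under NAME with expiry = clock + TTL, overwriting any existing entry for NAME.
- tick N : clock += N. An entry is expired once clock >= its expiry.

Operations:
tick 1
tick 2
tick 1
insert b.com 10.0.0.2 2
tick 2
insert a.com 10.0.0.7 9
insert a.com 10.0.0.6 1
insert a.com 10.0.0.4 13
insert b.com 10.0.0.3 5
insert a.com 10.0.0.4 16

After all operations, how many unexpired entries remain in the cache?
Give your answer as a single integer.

Op 1: tick 1 -> clock=1.
Op 2: tick 2 -> clock=3.
Op 3: tick 1 -> clock=4.
Op 4: insert b.com -> 10.0.0.2 (expiry=4+2=6). clock=4
Op 5: tick 2 -> clock=6. purged={b.com}
Op 6: insert a.com -> 10.0.0.7 (expiry=6+9=15). clock=6
Op 7: insert a.com -> 10.0.0.6 (expiry=6+1=7). clock=6
Op 8: insert a.com -> 10.0.0.4 (expiry=6+13=19). clock=6
Op 9: insert b.com -> 10.0.0.3 (expiry=6+5=11). clock=6
Op 10: insert a.com -> 10.0.0.4 (expiry=6+16=22). clock=6
Final cache (unexpired): {a.com,b.com} -> size=2

Answer: 2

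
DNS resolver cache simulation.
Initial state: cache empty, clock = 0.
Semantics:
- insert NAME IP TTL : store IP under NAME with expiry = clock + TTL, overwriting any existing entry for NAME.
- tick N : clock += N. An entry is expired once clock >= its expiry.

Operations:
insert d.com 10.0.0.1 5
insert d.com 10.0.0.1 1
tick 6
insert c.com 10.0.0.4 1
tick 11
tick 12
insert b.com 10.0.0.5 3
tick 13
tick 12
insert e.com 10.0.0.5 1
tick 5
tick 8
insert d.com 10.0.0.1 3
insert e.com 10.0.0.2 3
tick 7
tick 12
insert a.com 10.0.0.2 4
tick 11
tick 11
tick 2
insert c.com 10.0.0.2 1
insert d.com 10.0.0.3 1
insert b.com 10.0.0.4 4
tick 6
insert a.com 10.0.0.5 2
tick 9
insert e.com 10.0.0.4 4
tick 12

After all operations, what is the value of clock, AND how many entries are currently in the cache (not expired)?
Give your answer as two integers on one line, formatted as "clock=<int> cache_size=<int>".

Answer: clock=137 cache_size=0

Derivation:
Op 1: insert d.com -> 10.0.0.1 (expiry=0+5=5). clock=0
Op 2: insert d.com -> 10.0.0.1 (expiry=0+1=1). clock=0
Op 3: tick 6 -> clock=6. purged={d.com}
Op 4: insert c.com -> 10.0.0.4 (expiry=6+1=7). clock=6
Op 5: tick 11 -> clock=17. purged={c.com}
Op 6: tick 12 -> clock=29.
Op 7: insert b.com -> 10.0.0.5 (expiry=29+3=32). clock=29
Op 8: tick 13 -> clock=42. purged={b.com}
Op 9: tick 12 -> clock=54.
Op 10: insert e.com -> 10.0.0.5 (expiry=54+1=55). clock=54
Op 11: tick 5 -> clock=59. purged={e.com}
Op 12: tick 8 -> clock=67.
Op 13: insert d.com -> 10.0.0.1 (expiry=67+3=70). clock=67
Op 14: insert e.com -> 10.0.0.2 (expiry=67+3=70). clock=67
Op 15: tick 7 -> clock=74. purged={d.com,e.com}
Op 16: tick 12 -> clock=86.
Op 17: insert a.com -> 10.0.0.2 (expiry=86+4=90). clock=86
Op 18: tick 11 -> clock=97. purged={a.com}
Op 19: tick 11 -> clock=108.
Op 20: tick 2 -> clock=110.
Op 21: insert c.com -> 10.0.0.2 (expiry=110+1=111). clock=110
Op 22: insert d.com -> 10.0.0.3 (expiry=110+1=111). clock=110
Op 23: insert b.com -> 10.0.0.4 (expiry=110+4=114). clock=110
Op 24: tick 6 -> clock=116. purged={b.com,c.com,d.com}
Op 25: insert a.com -> 10.0.0.5 (expiry=116+2=118). clock=116
Op 26: tick 9 -> clock=125. purged={a.com}
Op 27: insert e.com -> 10.0.0.4 (expiry=125+4=129). clock=125
Op 28: tick 12 -> clock=137. purged={e.com}
Final clock = 137
Final cache (unexpired): {} -> size=0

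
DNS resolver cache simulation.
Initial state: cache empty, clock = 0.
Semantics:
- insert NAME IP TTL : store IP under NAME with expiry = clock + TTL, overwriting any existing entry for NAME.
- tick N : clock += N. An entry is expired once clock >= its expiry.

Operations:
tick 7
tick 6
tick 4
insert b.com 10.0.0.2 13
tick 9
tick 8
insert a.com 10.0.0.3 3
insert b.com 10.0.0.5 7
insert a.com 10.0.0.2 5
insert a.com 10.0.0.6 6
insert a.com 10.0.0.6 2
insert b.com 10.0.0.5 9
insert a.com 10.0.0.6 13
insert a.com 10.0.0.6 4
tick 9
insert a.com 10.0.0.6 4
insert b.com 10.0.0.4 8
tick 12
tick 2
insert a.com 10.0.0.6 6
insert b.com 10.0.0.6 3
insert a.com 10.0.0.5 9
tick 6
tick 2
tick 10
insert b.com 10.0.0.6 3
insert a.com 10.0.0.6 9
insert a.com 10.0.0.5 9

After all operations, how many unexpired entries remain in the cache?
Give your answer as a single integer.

Op 1: tick 7 -> clock=7.
Op 2: tick 6 -> clock=13.
Op 3: tick 4 -> clock=17.
Op 4: insert b.com -> 10.0.0.2 (expiry=17+13=30). clock=17
Op 5: tick 9 -> clock=26.
Op 6: tick 8 -> clock=34. purged={b.com}
Op 7: insert a.com -> 10.0.0.3 (expiry=34+3=37). clock=34
Op 8: insert b.com -> 10.0.0.5 (expiry=34+7=41). clock=34
Op 9: insert a.com -> 10.0.0.2 (expiry=34+5=39). clock=34
Op 10: insert a.com -> 10.0.0.6 (expiry=34+6=40). clock=34
Op 11: insert a.com -> 10.0.0.6 (expiry=34+2=36). clock=34
Op 12: insert b.com -> 10.0.0.5 (expiry=34+9=43). clock=34
Op 13: insert a.com -> 10.0.0.6 (expiry=34+13=47). clock=34
Op 14: insert a.com -> 10.0.0.6 (expiry=34+4=38). clock=34
Op 15: tick 9 -> clock=43. purged={a.com,b.com}
Op 16: insert a.com -> 10.0.0.6 (expiry=43+4=47). clock=43
Op 17: insert b.com -> 10.0.0.4 (expiry=43+8=51). clock=43
Op 18: tick 12 -> clock=55. purged={a.com,b.com}
Op 19: tick 2 -> clock=57.
Op 20: insert a.com -> 10.0.0.6 (expiry=57+6=63). clock=57
Op 21: insert b.com -> 10.0.0.6 (expiry=57+3=60). clock=57
Op 22: insert a.com -> 10.0.0.5 (expiry=57+9=66). clock=57
Op 23: tick 6 -> clock=63. purged={b.com}
Op 24: tick 2 -> clock=65.
Op 25: tick 10 -> clock=75. purged={a.com}
Op 26: insert b.com -> 10.0.0.6 (expiry=75+3=78). clock=75
Op 27: insert a.com -> 10.0.0.6 (expiry=75+9=84). clock=75
Op 28: insert a.com -> 10.0.0.5 (expiry=75+9=84). clock=75
Final cache (unexpired): {a.com,b.com} -> size=2

Answer: 2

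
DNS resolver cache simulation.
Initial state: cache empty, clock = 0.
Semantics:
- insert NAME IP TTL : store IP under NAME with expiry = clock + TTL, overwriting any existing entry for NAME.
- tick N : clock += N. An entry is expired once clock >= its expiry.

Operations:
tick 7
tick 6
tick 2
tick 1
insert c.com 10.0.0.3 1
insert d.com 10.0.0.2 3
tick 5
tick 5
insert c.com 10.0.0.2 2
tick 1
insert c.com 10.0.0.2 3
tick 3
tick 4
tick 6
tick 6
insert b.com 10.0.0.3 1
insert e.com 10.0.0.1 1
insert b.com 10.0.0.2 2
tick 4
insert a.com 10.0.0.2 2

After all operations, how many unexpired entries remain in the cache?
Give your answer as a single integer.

Op 1: tick 7 -> clock=7.
Op 2: tick 6 -> clock=13.
Op 3: tick 2 -> clock=15.
Op 4: tick 1 -> clock=16.
Op 5: insert c.com -> 10.0.0.3 (expiry=16+1=17). clock=16
Op 6: insert d.com -> 10.0.0.2 (expiry=16+3=19). clock=16
Op 7: tick 5 -> clock=21. purged={c.com,d.com}
Op 8: tick 5 -> clock=26.
Op 9: insert c.com -> 10.0.0.2 (expiry=26+2=28). clock=26
Op 10: tick 1 -> clock=27.
Op 11: insert c.com -> 10.0.0.2 (expiry=27+3=30). clock=27
Op 12: tick 3 -> clock=30. purged={c.com}
Op 13: tick 4 -> clock=34.
Op 14: tick 6 -> clock=40.
Op 15: tick 6 -> clock=46.
Op 16: insert b.com -> 10.0.0.3 (expiry=46+1=47). clock=46
Op 17: insert e.com -> 10.0.0.1 (expiry=46+1=47). clock=46
Op 18: insert b.com -> 10.0.0.2 (expiry=46+2=48). clock=46
Op 19: tick 4 -> clock=50. purged={b.com,e.com}
Op 20: insert a.com -> 10.0.0.2 (expiry=50+2=52). clock=50
Final cache (unexpired): {a.com} -> size=1

Answer: 1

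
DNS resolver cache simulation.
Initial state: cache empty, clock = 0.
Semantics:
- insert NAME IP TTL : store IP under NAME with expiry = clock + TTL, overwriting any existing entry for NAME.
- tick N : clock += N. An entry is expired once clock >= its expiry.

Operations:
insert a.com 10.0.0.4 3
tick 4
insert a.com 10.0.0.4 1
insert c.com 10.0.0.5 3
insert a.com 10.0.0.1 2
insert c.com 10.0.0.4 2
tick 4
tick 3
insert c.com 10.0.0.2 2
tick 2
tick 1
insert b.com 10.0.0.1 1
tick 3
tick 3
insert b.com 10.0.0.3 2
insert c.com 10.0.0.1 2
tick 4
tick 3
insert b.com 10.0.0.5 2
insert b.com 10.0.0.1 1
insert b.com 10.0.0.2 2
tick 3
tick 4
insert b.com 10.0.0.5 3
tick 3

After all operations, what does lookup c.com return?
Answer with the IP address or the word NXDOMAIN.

Answer: NXDOMAIN

Derivation:
Op 1: insert a.com -> 10.0.0.4 (expiry=0+3=3). clock=0
Op 2: tick 4 -> clock=4. purged={a.com}
Op 3: insert a.com -> 10.0.0.4 (expiry=4+1=5). clock=4
Op 4: insert c.com -> 10.0.0.5 (expiry=4+3=7). clock=4
Op 5: insert a.com -> 10.0.0.1 (expiry=4+2=6). clock=4
Op 6: insert c.com -> 10.0.0.4 (expiry=4+2=6). clock=4
Op 7: tick 4 -> clock=8. purged={a.com,c.com}
Op 8: tick 3 -> clock=11.
Op 9: insert c.com -> 10.0.0.2 (expiry=11+2=13). clock=11
Op 10: tick 2 -> clock=13. purged={c.com}
Op 11: tick 1 -> clock=14.
Op 12: insert b.com -> 10.0.0.1 (expiry=14+1=15). clock=14
Op 13: tick 3 -> clock=17. purged={b.com}
Op 14: tick 3 -> clock=20.
Op 15: insert b.com -> 10.0.0.3 (expiry=20+2=22). clock=20
Op 16: insert c.com -> 10.0.0.1 (expiry=20+2=22). clock=20
Op 17: tick 4 -> clock=24. purged={b.com,c.com}
Op 18: tick 3 -> clock=27.
Op 19: insert b.com -> 10.0.0.5 (expiry=27+2=29). clock=27
Op 20: insert b.com -> 10.0.0.1 (expiry=27+1=28). clock=27
Op 21: insert b.com -> 10.0.0.2 (expiry=27+2=29). clock=27
Op 22: tick 3 -> clock=30. purged={b.com}
Op 23: tick 4 -> clock=34.
Op 24: insert b.com -> 10.0.0.5 (expiry=34+3=37). clock=34
Op 25: tick 3 -> clock=37. purged={b.com}
lookup c.com: not in cache (expired or never inserted)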